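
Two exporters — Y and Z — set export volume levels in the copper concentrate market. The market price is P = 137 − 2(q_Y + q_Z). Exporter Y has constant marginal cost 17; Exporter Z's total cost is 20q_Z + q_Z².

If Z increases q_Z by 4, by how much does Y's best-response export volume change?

Exporter Y's profit: π = q_Y(137 − 2(q_Y + q_Z)) − 17q_Y.
∂π/∂q_Y = 120 − 4q_Y − 2q_Z = 0, so q_Y = 30 − 0.5q_Z.
The reaction-function slope is −0.5, so a 4-unit rise in q_Z moves q_Y by −0.5 × 4 = −2. Y's best response falls — the actions are strategic substitutes.

-2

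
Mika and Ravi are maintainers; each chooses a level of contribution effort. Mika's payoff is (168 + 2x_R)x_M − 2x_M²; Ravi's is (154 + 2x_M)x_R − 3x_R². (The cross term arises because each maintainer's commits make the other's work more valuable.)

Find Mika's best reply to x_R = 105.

Expanding Mika's payoff: 168x_M + 2x_Rx_M − 2x_M².
∂π/∂x_M = 168 + 2x_R − 4x_M = 0, so x_M = 42 + 0.5x_R.
At x_R = 105: x_M = 42 + 0.5·105 = 94.5.

94.5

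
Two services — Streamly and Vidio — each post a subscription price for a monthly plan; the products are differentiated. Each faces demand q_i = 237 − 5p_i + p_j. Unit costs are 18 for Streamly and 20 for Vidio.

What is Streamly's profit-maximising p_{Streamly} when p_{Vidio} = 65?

Streamly's profit: π = (p_{Streamly} − 18)(237 − 5p_{Streamly} + p_{Vidio}).
∂π/∂p_{Streamly} = 327 − 10p_{Streamly} + p_{Vidio} = 0 ⇒ p_{Streamly} = 32.7 + 0.1p_{Vidio}.
At p_{Vidio} = 65: p_{Streamly} = 32.7 + 0.1·65 = 39.2.

39.2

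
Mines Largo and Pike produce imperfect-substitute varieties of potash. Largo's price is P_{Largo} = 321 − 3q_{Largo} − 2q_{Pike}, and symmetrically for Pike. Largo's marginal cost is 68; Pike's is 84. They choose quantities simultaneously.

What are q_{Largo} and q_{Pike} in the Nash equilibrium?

Mine Largo's profit: π = q_{Largo}(321 − 3q_{Largo} − 2q_{Pike}) − 68q_{Largo}.
∂π/∂q_{Largo} = 253 − 6q_{Largo} − 2q_{Pike} = 0 ⇒ q_{Largo} = 253/6 − (1/3)q_{Pike}.
Similarly q_{Pike} = 39.5 − (1/3)q_{Largo}.
Substituting the second reaction function into the first: q_{Largo} = 253/6 − (1/3)(39.5 − (1/3)q_{Largo}), which gives (8/9)q_{Largo} = 29 ⇒ q_{Largo} = 32.625.
Then q_{Pike} = 39.5 − (1/3)·32.625 = 28.625.

32.625, 28.625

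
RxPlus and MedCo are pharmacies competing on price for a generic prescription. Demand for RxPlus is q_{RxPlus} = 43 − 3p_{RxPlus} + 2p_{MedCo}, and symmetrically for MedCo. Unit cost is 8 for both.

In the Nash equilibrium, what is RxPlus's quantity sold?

RxPlus's profit: π = (p_{RxPlus} − 8)(43 − 3p_{RxPlus} + 2p_{MedCo}).
∂π/∂p_{RxPlus} = 67 − 6p_{RxPlus} + 2p_{MedCo} = 0 ⇒ p_{RxPlus} = 67/6 + (1/3)p_{MedCo}.
Setting p_{RxPlus} = p_{MedCo} in the reaction function: p_{RxPlus} = 67/6 + (1/3)p_{RxPlus}, so p_{RxPlus} = (67/6) / (2/3) = 16.75.
q_{RxPlus} = 43 − 3·16.75 + 2·16.75 = 26.25.

26.25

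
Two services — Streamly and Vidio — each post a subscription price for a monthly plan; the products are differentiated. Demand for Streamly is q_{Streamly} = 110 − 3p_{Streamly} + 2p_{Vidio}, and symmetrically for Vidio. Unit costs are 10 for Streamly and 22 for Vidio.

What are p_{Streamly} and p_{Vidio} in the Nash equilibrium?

Streamly's profit: π = (p_{Streamly} − 10)(110 − 3p_{Streamly} + 2p_{Vidio}).
∂π/∂p_{Streamly} = 140 − 6p_{Streamly} + 2p_{Vidio} = 0 ⇒ p_{Streamly} = 70/3 + (1/3)p_{Vidio}.
Similarly p_{Vidio} = 88/3 + (1/3)p_{Streamly}.
Plugging p_{Vidio} into Streamly's best response: p_{Streamly} = 70/3 + (1/3)(88/3 + (1/3)p_{Streamly}) ⇒ (8/9)p_{Streamly} = 298/9, so p_{Streamly} = 37.25.
Then p_{Vidio} = 88/3 + (1/3)·37.25 = 41.75.

37.25, 41.75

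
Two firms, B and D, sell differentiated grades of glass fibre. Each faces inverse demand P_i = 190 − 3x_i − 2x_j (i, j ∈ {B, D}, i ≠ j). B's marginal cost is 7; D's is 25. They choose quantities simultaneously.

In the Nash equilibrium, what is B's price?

79

Firm B's profit: π = x_B(190 − 3x_B − 2x_D) − 7x_B.
∂π/∂x_B = 183 − 6x_B − 2x_D = 0 ⇒ x_B = 30.5 − (1/3)x_D.
Similarly x_D = 27.5 − (1/3)x_B.
Plugging x_D into B's best response: x_B = 30.5 − (1/3)(27.5 − (1/3)x_B) ⇒ (8/9)x_B = 64/3, so x_B = 24.
Then x_D = 27.5 − (1/3)·24 = 19.5.
P_B = 190 − 3·24 − 2·19.5 = 79.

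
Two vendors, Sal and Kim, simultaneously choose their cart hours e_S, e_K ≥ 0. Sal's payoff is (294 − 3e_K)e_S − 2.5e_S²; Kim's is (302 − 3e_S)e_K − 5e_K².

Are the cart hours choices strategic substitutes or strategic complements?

Expanding Sal's payoff: 294e_S − 3e_Ke_S − 2.5e_S².
∂π/∂e_S = 294 − 3e_K − 5e_S = 0, so e_S = 58.8 − 0.6e_K.
The best-response slope de_S/de_K = −0.6 < 0: the reaction function is downward-sloping, so the choices are strategic substitutes.

strategic substitutes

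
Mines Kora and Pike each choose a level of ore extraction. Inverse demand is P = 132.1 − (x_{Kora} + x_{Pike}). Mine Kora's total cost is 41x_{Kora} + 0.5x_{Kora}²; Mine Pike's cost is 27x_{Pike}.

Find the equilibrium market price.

71.84

Mine Kora's profit: π = x_{Kora}(132.1 − (x_{Kora} + x_{Pike})) − 41x_{Kora} − 0.5x_{Kora}².
∂π/∂x_{Kora} = 91.1 − 3x_{Kora} − x_{Pike} = 0, so x_{Kora} = 911/30 − (1/3)x_{Pike}.
For Pike: ∂π/∂x_{Pike} = 105.1 − 2x_{Pike} − x_{Kora} = 0 ⇒ x_{Pike} = 52.55 − 0.5x_{Kora}.
Substituting the second reaction function into the first: x_{Kora} = 911/30 − (1/3)(52.55 − 0.5x_{Kora}), which gives (5/6)x_{Kora} = 12.85 ⇒ x_{Kora} = 15.42.
Then x_{Pike} = 52.55 − 0.5·15.42 = 44.84.
Equilibrium price: P = 132.1 − 60.26 = 71.84.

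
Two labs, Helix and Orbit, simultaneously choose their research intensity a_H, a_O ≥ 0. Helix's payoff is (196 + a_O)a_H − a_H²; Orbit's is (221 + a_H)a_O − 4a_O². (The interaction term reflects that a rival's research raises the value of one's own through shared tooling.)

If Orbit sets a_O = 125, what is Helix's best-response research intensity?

160.5

Expanding Helix's payoff: 196a_H + a_Oa_H − a_H².
∂π/∂a_H = 196 + a_O − 2a_H = 0, so a_H = 98 + 0.5a_O.
At a_O = 125: a_H = 98 + 0.5·125 = 160.5.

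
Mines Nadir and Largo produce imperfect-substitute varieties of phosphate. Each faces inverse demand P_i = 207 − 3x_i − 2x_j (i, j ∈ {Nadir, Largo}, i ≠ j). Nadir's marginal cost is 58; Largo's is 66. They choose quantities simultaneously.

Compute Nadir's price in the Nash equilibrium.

Mine Nadir's profit: π = x_{Nadir}(207 − 3x_{Nadir} − 2x_{Largo}) − 58x_{Nadir}.
∂π/∂x_{Nadir} = 149 − 6x_{Nadir} − 2x_{Largo} = 0 ⇒ x_{Nadir} = 149/6 − (1/3)x_{Largo}.
Similarly x_{Largo} = 23.5 − (1/3)x_{Nadir}.
Solving the two reaction functions simultaneously: (1 − (−1/3)(−1/3))x_{Nadir} = 149/6 − (1/3)·23.5, so (8/9)x_{Nadir} = 17 and x_{Nadir} = 19.125.
Then x_{Largo} = 23.5 − (1/3)·19.125 = 17.125.
P_{Nadir} = 207 − 3·19.125 − 2·17.125 = 115.375.

115.375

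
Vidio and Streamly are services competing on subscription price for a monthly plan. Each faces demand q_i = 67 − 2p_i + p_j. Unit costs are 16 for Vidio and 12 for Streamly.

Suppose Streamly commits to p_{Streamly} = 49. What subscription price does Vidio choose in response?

37

Vidio's profit: π = (p_{Vidio} − 16)(67 − 2p_{Vidio} + p_{Streamly}).
∂π/∂p_{Vidio} = 99 − 4p_{Vidio} + p_{Streamly} = 0 ⇒ p_{Vidio} = 24.75 + 0.25p_{Streamly}.
At p_{Streamly} = 49: p_{Vidio} = 24.75 + 0.25·49 = 37.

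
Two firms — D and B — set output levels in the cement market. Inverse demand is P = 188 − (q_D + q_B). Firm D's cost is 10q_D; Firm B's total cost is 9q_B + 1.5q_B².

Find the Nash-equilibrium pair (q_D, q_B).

Firm D's profit: π = q_D(188 − (q_D + q_B)) − 10q_D.
∂π/∂q_D = 178 − 2q_D − q_B = 0, so q_D = 89 − 0.5q_B.
For B: ∂π/∂q_B = 179 − 5q_B − q_D = 0 ⇒ q_B = 35.8 − 0.2q_D.
Plugging q_B into D's best response: q_D = 89 − 0.5(35.8 − 0.2q_D) ⇒ 0.9q_D = 71.1, so q_D = 79.
Then q_B = 35.8 − 0.2·79 = 20.

79, 20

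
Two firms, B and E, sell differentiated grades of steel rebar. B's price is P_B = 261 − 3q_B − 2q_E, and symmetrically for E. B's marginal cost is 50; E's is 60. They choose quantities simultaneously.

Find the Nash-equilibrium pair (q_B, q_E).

27, 24.5

Firm B's profit: π = q_B(261 − 3q_B − 2q_E) − 50q_B.
∂π/∂q_B = 211 − 6q_B − 2q_E = 0 ⇒ q_B = 211/6 − (1/3)q_E.
Similarly q_E = 33.5 − (1/3)q_B.
Substituting the second reaction function into the first: q_B = 211/6 − (1/3)(33.5 − (1/3)q_B), which gives (8/9)q_B = 24 ⇒ q_B = 27.
Then q_E = 33.5 − (1/3)·27 = 24.5.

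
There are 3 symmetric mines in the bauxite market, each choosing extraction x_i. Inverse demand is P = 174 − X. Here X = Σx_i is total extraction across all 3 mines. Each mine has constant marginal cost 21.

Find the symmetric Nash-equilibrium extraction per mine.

38.25

A representative mine's profit is π_i = x_i(174 − X) − 21x_i, with X = x_i + Σ_{j≠i} x_j.
First-order condition: 153 − 2x_i − Σ_{j≠i} x_j = 0.
Imposing symmetry (x_j = x for all j) turns Σ_{j≠i} x_j into 2x, so 153 = 4x and x = 38.25.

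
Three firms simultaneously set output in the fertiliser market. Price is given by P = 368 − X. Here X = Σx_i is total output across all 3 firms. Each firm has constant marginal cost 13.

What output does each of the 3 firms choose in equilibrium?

88.75

A representative firm's profit is π_i = x_i(368 − X) − 13x_i, with X = x_i + Σ_{j≠i} x_j.
First-order condition: 355 − 2x_i − Σ_{j≠i} x_j = 0.
With identical firms, set every x_j = x: then 355 − 2x − 2x = 0, i.e. x = 355/4 = 88.75.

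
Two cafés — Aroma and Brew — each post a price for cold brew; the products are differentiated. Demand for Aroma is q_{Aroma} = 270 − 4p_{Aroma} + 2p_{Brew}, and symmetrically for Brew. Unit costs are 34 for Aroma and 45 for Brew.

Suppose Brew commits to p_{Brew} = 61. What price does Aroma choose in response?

Aroma's profit: π = (p_{Aroma} − 34)(270 − 4p_{Aroma} + 2p_{Brew}).
∂π/∂p_{Aroma} = 406 − 8p_{Aroma} + 2p_{Brew} = 0 ⇒ p_{Aroma} = 50.75 + 0.25p_{Brew}.
At p_{Brew} = 61: p_{Aroma} = 50.75 + 0.25·61 = 66.

66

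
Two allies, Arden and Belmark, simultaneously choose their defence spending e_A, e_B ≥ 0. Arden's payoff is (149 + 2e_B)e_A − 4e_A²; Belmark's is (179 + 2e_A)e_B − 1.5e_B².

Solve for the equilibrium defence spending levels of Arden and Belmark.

Expanding Arden's payoff: 149e_A + 2e_Be_A − 4e_A².
∂π/∂e_A = 149 + 2e_B − 8e_A = 0, so e_A = 18.625 + 0.25e_B.
Likewise for Belmark: e_B = 179/3 + (2/3)e_A.
Substituting the second reaction function into the first: e_A = 18.625 + 0.25(179/3 + (2/3)e_A), which gives (5/6)e_A = 805/24 ⇒ e_A = 40.25.
Then e_B = 179/3 + (2/3)·40.25 = 86.5.

40.25, 86.5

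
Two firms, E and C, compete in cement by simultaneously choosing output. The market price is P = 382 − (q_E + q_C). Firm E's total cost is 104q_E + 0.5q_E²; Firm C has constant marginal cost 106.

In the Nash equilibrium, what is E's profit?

Firm E's profit: π = q_E(382 − (q_E + q_C)) − 104q_E − 0.5q_E².
∂π/∂q_E = 278 − 3q_E − q_C = 0, so q_E = 278/3 − (1/3)q_C.
For C: ∂π/∂q_C = 276 − 2q_C − q_E = 0 ⇒ q_C = 138 − 0.5q_E.
Substituting the second reaction function into the first: q_E = 278/3 − (1/3)(138 − 0.5q_E), which gives (5/6)q_E = 140/3 ⇒ q_E = 56.
Then q_C = 138 − 0.5·56 = 110.
Price P = 382 − 166 = 216.
E's profit: (216 − 104)·56 − 0.5(56)² = 4704.

4704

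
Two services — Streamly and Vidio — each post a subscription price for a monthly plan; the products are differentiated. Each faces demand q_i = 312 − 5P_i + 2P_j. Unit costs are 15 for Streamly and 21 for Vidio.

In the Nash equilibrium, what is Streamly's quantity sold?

Streamly's profit: π = (P_{Streamly} − 15)(312 − 5P_{Streamly} + 2P_{Vidio}).
∂π/∂P_{Streamly} = 387 − 10P_{Streamly} + 2P_{Vidio} = 0 ⇒ P_{Streamly} = 38.7 + 0.2P_{Vidio}.
Similarly P_{Vidio} = 41.7 + 0.2P_{Streamly}.
Plugging P_{Vidio} into Streamly's best response: P_{Streamly} = 38.7 + 0.2(41.7 + 0.2P_{Streamly}) ⇒ 0.96P_{Streamly} = 47.04, so P_{Streamly} = 49.
Then P_{Vidio} = 41.7 + 0.2·49 = 51.5.
q_{Streamly} = 312 − 5·49 + 2·51.5 = 170.

170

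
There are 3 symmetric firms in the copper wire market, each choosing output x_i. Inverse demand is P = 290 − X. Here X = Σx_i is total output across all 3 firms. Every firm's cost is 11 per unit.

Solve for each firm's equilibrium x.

A representative firm's profit is π_i = x_i(290 − X) − 11x_i, with X = x_i + Σ_{j≠i} x_j.
First-order condition: 279 − 2x_i − Σ_{j≠i} x_j = 0.
Imposing symmetry (x_j = x for all j) turns Σ_{j≠i} x_j into 2x, so 279 = 4x and x = 69.75.

69.75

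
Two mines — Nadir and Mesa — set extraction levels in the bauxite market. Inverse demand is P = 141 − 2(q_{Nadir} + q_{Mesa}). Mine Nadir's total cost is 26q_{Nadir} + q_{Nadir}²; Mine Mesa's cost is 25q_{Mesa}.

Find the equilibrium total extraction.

Mine Nadir's profit: π = q_{Nadir}(141 − 2(q_{Nadir} + q_{Mesa})) − 26q_{Nadir} − q_{Nadir}².
∂π/∂q_{Nadir} = 115 − 6q_{Nadir} − 2q_{Mesa} = 0, so q_{Nadir} = 115/6 − (1/3)q_{Mesa}.
For Mesa: ∂π/∂q_{Mesa} = 116 − 4q_{Mesa} − 2q_{Nadir} = 0 ⇒ q_{Mesa} = 29 − 0.5q_{Nadir}.
Solving the two reaction functions simultaneously: (1 − (−1/3)(−0.5))q_{Nadir} = 115/6 − (1/3)·29, so (5/6)q_{Nadir} = 9.5 and q_{Nadir} = 11.4.
Then q_{Mesa} = 29 − 0.5·11.4 = 23.3.
Total extraction: 11.4 + 23.3 = 34.7.

34.7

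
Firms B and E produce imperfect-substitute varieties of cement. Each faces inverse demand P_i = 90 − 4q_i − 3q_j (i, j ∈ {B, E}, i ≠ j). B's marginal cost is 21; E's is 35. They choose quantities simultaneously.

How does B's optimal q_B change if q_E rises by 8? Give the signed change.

Firm B's profit: π = q_B(90 − 4q_B − 3q_E) − 21q_B.
∂π/∂q_B = 69 − 8q_B − 3q_E = 0 ⇒ q_B = 8.625 − 0.375q_E.
The reaction-function slope is −0.375, so an 8-unit rise in q_E moves q_B by −0.375 × 8 = −3. B's best response falls — the actions are strategic substitutes.

-3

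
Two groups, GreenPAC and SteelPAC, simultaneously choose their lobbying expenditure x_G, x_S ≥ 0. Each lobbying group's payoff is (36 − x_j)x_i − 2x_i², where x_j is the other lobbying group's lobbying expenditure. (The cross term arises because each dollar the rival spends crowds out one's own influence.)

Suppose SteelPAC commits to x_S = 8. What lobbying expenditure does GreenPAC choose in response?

7

GreenPAC's payoff is (36 − x_S)x_G − 2x_G².
∂π/∂x_G = 36 − x_S − 4x_G = 0, so x_G = 9 − 0.25x_S.
At x_S = 8: x_G = 9 − 0.25·8 = 7.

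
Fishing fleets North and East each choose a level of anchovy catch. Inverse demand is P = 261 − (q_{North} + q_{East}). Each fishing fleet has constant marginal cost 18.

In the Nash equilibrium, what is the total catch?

Fishing fleet North's profit: π = q_{North}(261 − (q_{North} + q_{East})) − 18q_{North}.
∂π/∂q_{North} = 243 − 2q_{North} − q_{East} = 0, so q_{North} = 121.5 − 0.5q_{East}.
The game is symmetric, so in equilibrium q_{East} = q_{North}: the reaction function gives 1.5q_{North} = 121.5, hence q_{North} = 81.
Total catch: 81 + 81 = 162.

162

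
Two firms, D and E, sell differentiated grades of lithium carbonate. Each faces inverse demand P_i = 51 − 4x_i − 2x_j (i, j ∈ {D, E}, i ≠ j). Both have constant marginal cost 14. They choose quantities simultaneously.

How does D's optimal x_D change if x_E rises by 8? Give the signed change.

Firm D's profit: π = x_D(51 − 4x_D − 2x_E) − 14x_D.
∂π/∂x_D = 37 − 8x_D − 2x_E = 0 ⇒ x_D = 4.625 − 0.25x_E.
The reaction-function slope is −0.25, so an 8-unit rise in x_E moves x_D by −0.25 × 8 = −2. D's best response falls — the actions are strategic substitutes.

-2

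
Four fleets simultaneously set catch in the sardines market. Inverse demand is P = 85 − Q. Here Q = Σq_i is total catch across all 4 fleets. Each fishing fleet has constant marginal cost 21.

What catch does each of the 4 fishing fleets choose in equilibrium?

12.8

A representative fishing fleet's profit is π_i = q_i(85 − Q) − 21q_i, with Q = q_i + Σ_{j≠i} q_j.
First-order condition: 64 − 2q_i − Σ_{j≠i} q_j = 0.
With identical fishing fleets, set every q_j = q: then 64 − 2q − 3q = 0, i.e. q = 64/5 = 12.8.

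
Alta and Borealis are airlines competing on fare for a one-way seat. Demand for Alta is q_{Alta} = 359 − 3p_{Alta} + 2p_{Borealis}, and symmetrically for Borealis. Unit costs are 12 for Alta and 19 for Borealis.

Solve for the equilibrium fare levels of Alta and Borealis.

100.0625, 102.6875

Alta's profit: π = (p_{Alta} − 12)(359 − 3p_{Alta} + 2p_{Borealis}).
∂π/∂p_{Alta} = 395 − 6p_{Alta} + 2p_{Borealis} = 0 ⇒ p_{Alta} = 395/6 + (1/3)p_{Borealis}.
Similarly p_{Borealis} = 208/3 + (1/3)p_{Alta}.
Plugging p_{Borealis} into Alta's best response: p_{Alta} = 395/6 + (1/3)(208/3 + (1/3)p_{Alta}) ⇒ (8/9)p_{Alta} = 1601/18, so p_{Alta} = 100.0625.
Then p_{Borealis} = 208/3 + (1/3)·100.0625 = 102.6875.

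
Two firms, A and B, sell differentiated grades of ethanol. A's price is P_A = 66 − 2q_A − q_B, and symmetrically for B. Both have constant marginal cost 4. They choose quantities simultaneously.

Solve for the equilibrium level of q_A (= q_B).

Firm A's profit: π = q_A(66 − 2q_A − q_B) − 4q_A.
∂π/∂q_A = 62 − 4q_A − q_B = 0 ⇒ q_A = 15.5 − 0.25q_B.
By symmetry q_B = q_A; substituting into the reaction function, 1.25q_A = 15.5 and q_A = 12.4.

12.4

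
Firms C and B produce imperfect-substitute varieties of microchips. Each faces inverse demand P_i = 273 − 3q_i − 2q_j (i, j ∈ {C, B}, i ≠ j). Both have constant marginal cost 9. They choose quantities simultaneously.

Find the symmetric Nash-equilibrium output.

Firm C's profit: π = q_C(273 − 3q_C − 2q_B) − 9q_C.
∂π/∂q_C = 264 − 6q_C − 2q_B = 0 ⇒ q_C = 44 − (1/3)q_B.
Setting q_C = q_B in the reaction function: q_C = 44 − (1/3)q_C, so q_C = 44 / (4/3) = 33.

33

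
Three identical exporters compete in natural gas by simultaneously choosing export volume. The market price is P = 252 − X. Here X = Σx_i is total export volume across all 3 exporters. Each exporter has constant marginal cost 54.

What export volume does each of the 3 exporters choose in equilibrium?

49.5

A representative exporter's profit is π_i = x_i(252 − X) − 54x_i, with X = x_i + Σ_{j≠i} x_j.
First-order condition: 198 − 2x_i − Σ_{j≠i} x_j = 0.
In a symmetric equilibrium every exporter chooses the same x, so Σ_{j≠i} x_j = 2x. The condition becomes 198 − 4x = 0, giving x = 198/4 = 49.5.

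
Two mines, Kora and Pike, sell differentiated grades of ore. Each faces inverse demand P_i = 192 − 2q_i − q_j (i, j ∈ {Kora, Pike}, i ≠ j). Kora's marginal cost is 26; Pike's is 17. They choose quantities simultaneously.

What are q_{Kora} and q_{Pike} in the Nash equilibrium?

Mine Kora's profit: π = q_{Kora}(192 − 2q_{Kora} − q_{Pike}) − 26q_{Kora}.
∂π/∂q_{Kora} = 166 − 4q_{Kora} − q_{Pike} = 0 ⇒ q_{Kora} = 41.5 − 0.25q_{Pike}.
Similarly q_{Pike} = 43.75 − 0.25q_{Kora}.
Solving the two reaction functions simultaneously: (1 − (−0.25)(−0.25))q_{Kora} = 41.5 − 0.25·43.75, so 0.9375q_{Kora} = 30.5625 and q_{Kora} = 32.6.
Then q_{Pike} = 43.75 − 0.25·32.6 = 35.6.

32.6, 35.6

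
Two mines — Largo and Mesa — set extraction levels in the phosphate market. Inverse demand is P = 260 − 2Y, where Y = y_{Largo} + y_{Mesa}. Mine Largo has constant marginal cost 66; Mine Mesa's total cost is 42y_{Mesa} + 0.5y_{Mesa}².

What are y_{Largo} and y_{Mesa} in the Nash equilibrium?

33.375, 30.25

Mine Largo's profit: π = y_{Largo}(260 − 2(y_{Largo} + y_{Mesa})) − 66y_{Largo}.
∂π/∂y_{Largo} = 194 − 4y_{Largo} − 2y_{Mesa} = 0, so y_{Largo} = 48.5 − 0.5y_{Mesa}.
For Mesa: ∂π/∂y_{Mesa} = 218 − 5y_{Mesa} − 2y_{Largo} = 0 ⇒ y_{Mesa} = 43.6 − 0.4y_{Largo}.
Substituting the second reaction function into the first: y_{Largo} = 48.5 − 0.5(43.6 − 0.4y_{Largo}), which gives 0.8y_{Largo} = 26.7 ⇒ y_{Largo} = 33.375.
Then y_{Mesa} = 43.6 − 0.4·33.375 = 30.25.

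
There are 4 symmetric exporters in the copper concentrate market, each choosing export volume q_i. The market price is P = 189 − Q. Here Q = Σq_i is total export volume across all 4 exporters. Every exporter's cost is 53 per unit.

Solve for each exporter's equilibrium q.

27.2

A representative exporter's profit is π_i = q_i(189 − Q) − 53q_i, with Q = q_i + Σ_{j≠i} q_j.
First-order condition: 136 − 2q_i − Σ_{j≠i} q_j = 0.
With identical exporters, set every q_j = q: then 136 − 2q − 3q = 0, i.e. q = 136/5 = 27.2.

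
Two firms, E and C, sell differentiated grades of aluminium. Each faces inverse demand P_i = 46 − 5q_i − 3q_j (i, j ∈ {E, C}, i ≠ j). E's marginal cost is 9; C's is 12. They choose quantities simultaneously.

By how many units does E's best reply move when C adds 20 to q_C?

-6

Firm E's profit: π = q_E(46 − 5q_E − 3q_C) − 9q_E.
∂π/∂q_E = 37 − 10q_E − 3q_C = 0 ⇒ q_E = 3.7 − 0.3q_C.
The reaction-function slope is −0.3, so a 20-unit rise in q_C moves q_E by −0.3 × 20 = −6. E's best response falls — the actions are strategic substitutes.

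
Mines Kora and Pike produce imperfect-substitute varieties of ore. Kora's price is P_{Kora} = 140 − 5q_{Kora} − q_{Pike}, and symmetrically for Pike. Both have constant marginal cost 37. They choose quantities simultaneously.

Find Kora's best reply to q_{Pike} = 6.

Mine Kora's profit: π = q_{Kora}(140 − 5q_{Kora} − q_{Pike}) − 37q_{Kora}.
∂π/∂q_{Kora} = 103 − 10q_{Kora} − q_{Pike} = 0 ⇒ q_{Kora} = 10.3 − 0.1q_{Pike}.
At q_{Pike} = 6: q_{Kora} = 10.3 − 0.1·6 = 9.7.

9.7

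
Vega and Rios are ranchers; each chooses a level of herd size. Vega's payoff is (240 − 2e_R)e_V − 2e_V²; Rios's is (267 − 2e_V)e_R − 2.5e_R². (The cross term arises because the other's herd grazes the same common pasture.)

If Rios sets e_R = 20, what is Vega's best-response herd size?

50

Expanding Vega's payoff: 240e_V − 2e_Re_V − 2e_V².
∂π/∂e_V = 240 − 2e_R − 4e_V = 0, so e_V = 60 − 0.5e_R.
At e_R = 20: e_V = 60 − 0.5·20 = 50.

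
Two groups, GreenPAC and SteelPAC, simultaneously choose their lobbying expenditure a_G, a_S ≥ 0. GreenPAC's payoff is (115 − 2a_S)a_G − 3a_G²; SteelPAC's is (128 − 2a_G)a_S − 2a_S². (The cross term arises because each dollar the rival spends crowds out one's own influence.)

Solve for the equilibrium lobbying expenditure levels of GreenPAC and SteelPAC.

10.2, 26.9

Expanding GreenPAC's payoff: 115a_G − 2a_Sa_G − 3a_G².
∂π/∂a_G = 115 − 2a_S − 6a_G = 0, so a_G = 115/6 − (1/3)a_S.
Likewise for SteelPAC: a_S = 32 − 0.5a_G.
Plugging a_S into GreenPAC's best response: a_G = 115/6 − (1/3)(32 − 0.5a_G) ⇒ (5/6)a_G = 8.5, so a_G = 10.2.
Then a_S = 32 − 0.5·10.2 = 26.9.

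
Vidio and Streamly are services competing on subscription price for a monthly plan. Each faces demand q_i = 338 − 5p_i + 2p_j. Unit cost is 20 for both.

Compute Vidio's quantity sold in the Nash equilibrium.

Vidio's profit: π = (p_{Vidio} − 20)(338 − 5p_{Vidio} + 2p_{Streamly}).
∂π/∂p_{Vidio} = 438 − 10p_{Vidio} + 2p_{Streamly} = 0 ⇒ p_{Vidio} = 43.8 + 0.2p_{Streamly}.
The game is symmetric, so in equilibrium p_{Streamly} = p_{Vidio}: the reaction function gives 0.8p_{Vidio} = 43.8, hence p_{Vidio} = 54.75.
q_{Vidio} = 338 − 5·54.75 + 2·54.75 = 173.75.

173.75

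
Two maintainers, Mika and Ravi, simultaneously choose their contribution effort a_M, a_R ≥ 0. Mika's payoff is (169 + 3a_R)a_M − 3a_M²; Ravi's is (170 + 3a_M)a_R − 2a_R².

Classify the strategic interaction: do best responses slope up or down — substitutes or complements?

strategic complements

Expanding Mika's payoff: 169a_M + 3a_Ra_M − 3a_M².
∂π/∂a_M = 169 + 3a_R − 6a_M = 0, so a_M = 169/6 + 0.5a_R.
The best-response slope da_M/da_R = 0.5 > 0: the reaction function is upward-sloping, so the choices are strategic complements.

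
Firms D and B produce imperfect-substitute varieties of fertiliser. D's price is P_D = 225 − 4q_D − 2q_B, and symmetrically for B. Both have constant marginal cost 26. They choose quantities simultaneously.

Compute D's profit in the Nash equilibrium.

Firm D's profit: π = q_D(225 − 4q_D − 2q_B) − 26q_D.
∂π/∂q_D = 199 − 8q_D − 2q_B = 0 ⇒ q_D = 24.875 − 0.25q_B.
By symmetry q_B = q_D; substituting into the reaction function, 1.25q_D = 24.875 and q_D = 19.9.
P_D = 225 − 4·19.9 − 2·19.9 = 105.6.
Profit = (105.6 − 26)·19.9 = 1584.04.

1584.04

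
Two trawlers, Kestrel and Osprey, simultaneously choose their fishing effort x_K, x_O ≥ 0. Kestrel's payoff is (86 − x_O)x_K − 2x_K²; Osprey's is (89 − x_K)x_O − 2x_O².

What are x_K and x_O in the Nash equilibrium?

17, 18

Expanding Kestrel's payoff: 86x_K − x_Ox_K − 2x_K².
∂π/∂x_K = 86 − x_O − 4x_K = 0, so x_K = 21.5 − 0.25x_O.
Likewise for Osprey: x_O = 22.25 − 0.25x_K.
Solving the two reaction functions simultaneously: (1 − (−0.25)(−0.25))x_K = 21.5 − 0.25·22.25, so 0.9375x_K = 15.9375 and x_K = 17.
Then x_O = 22.25 − 0.25·17 = 18.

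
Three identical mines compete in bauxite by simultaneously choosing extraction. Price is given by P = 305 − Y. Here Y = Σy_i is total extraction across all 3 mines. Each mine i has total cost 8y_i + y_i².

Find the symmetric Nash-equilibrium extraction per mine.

A representative mine's profit is π_i = y_i(305 − Y) − 8y_i − y_i², with Y = y_i + Σ_{j≠i} y_j.
First-order condition: 297 − 4y_i − Σ_{j≠i} y_j = 0.
With identical mines, set every y_j = y: then 297 − 4y − 2y = 0, i.e. y = 297/6 = 49.5.

49.5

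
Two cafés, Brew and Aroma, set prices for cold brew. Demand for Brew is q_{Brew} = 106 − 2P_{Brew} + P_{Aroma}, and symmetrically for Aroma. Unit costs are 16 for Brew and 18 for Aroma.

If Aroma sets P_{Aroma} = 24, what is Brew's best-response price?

Brew's profit: π = (P_{Brew} − 16)(106 − 2P_{Brew} + P_{Aroma}).
∂π/∂P_{Brew} = 138 − 4P_{Brew} + P_{Aroma} = 0 ⇒ P_{Brew} = 34.5 + 0.25P_{Aroma}.
At P_{Aroma} = 24: P_{Brew} = 34.5 + 0.25·24 = 40.5.

40.5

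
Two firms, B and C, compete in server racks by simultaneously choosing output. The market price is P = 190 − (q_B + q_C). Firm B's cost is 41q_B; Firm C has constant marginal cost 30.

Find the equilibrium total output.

Firm B's profit: π = q_B(190 − (q_B + q_C)) − 41q_B.
∂π/∂q_B = 149 − 2q_B − q_C = 0, so q_B = 74.5 − 0.5q_C.
By the same steps for C: q_C = 80 − 0.5q_B.
Substituting the second reaction function into the first: q_B = 74.5 − 0.5(80 − 0.5q_B), which gives 0.75q_B = 34.5 ⇒ q_B = 46.
Then q_C = 80 − 0.5·46 = 57.
Total output: 46 + 57 = 103.

103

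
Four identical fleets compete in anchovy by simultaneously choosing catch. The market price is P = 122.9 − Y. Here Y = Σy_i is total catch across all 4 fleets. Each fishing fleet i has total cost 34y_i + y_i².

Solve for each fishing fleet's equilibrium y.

12.7

A representative fishing fleet's profit is π_i = y_i(122.9 − Y) − 34y_i − y_i², with Y = y_i + Σ_{j≠i} y_j.
First-order condition: 88.9 − 4y_i − Σ_{j≠i} y_j = 0.
Imposing symmetry (y_j = y for all j) turns Σ_{j≠i} y_j into 3y, so 88.9 = 7y and y = 12.7.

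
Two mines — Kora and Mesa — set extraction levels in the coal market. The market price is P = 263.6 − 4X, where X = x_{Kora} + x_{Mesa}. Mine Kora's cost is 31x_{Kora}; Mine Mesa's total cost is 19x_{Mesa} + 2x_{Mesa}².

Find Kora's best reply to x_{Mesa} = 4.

27.075

Mine Kora's profit: π = x_{Kora}(263.6 − 4(x_{Kora} + x_{Mesa})) − 31x_{Kora}.
∂π/∂x_{Kora} = 232.6 − 8x_{Kora} − 4x_{Mesa} = 0, so x_{Kora} = 29.075 − 0.5x_{Mesa}.
At x_{Mesa} = 4: x_{Kora} = 29.075 − 0.5·4 = 27.075.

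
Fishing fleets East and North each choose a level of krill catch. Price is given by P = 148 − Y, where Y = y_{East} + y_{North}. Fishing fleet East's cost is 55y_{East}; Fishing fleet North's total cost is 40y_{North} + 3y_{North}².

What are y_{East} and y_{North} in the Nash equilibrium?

Fishing fleet East's profit: π = y_{East}(148 − (y_{East} + y_{North})) − 55y_{East}.
∂π/∂y_{East} = 93 − 2y_{East} − y_{North} = 0, so y_{East} = 46.5 − 0.5y_{North}.
For North: ∂π/∂y_{North} = 108 − 8y_{North} − y_{East} = 0 ⇒ y_{North} = 13.5 − 0.125y_{East}.
Plugging y_{North} into East's best response: y_{East} = 46.5 − 0.5(13.5 − 0.125y_{East}) ⇒ 0.9375y_{East} = 39.75, so y_{East} = 42.4.
Then y_{North} = 13.5 − 0.125·42.4 = 8.2.

42.4, 8.2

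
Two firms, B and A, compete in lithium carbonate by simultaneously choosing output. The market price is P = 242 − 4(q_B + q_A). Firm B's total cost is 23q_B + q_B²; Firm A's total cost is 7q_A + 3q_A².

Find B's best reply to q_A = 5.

Firm B's profit: π = q_B(242 − 4(q_B + q_A)) − 23q_B − q_B².
∂π/∂q_B = 219 − 10q_B − 4q_A = 0, so q_B = 21.9 − 0.4q_A.
At q_A = 5: q_B = 21.9 − 0.4·5 = 19.9.

19.9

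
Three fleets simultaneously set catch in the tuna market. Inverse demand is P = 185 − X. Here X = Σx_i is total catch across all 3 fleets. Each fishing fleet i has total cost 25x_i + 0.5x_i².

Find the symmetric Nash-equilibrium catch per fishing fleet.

32

A representative fishing fleet's profit is π_i = x_i(185 − X) − 25x_i − 0.5x_i², with X = x_i + Σ_{j≠i} x_j.
First-order condition: 160 − 3x_i − Σ_{j≠i} x_j = 0.
In a symmetric equilibrium every fishing fleet chooses the same x, so Σ_{j≠i} x_j = 2x. The condition becomes 160 − 5x = 0, giving x = 160/5 = 32.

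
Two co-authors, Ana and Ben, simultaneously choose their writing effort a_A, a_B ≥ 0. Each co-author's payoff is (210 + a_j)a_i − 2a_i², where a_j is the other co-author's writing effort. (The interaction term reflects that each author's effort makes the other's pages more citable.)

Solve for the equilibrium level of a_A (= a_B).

70

Ana's payoff is (210 + a_B)a_A − 2a_A².
∂π/∂a_A = 210 + a_B − 4a_A = 0, so a_A = 52.5 + 0.25a_B.
Setting a_A = a_B in the reaction function: a_A = 52.5 + 0.25a_A, so a_A = 52.5 / 0.75 = 70.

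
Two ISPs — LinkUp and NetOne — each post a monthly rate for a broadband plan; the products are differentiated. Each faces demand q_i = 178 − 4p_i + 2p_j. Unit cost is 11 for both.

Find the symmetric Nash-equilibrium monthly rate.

LinkUp's profit: π = (p_{LinkUp} − 11)(178 − 4p_{LinkUp} + 2p_{NetOne}).
∂π/∂p_{LinkUp} = 222 − 8p_{LinkUp} + 2p_{NetOne} = 0 ⇒ p_{LinkUp} = 27.75 + 0.25p_{NetOne}.
Setting p_{LinkUp} = p_{NetOne} in the reaction function: p_{LinkUp} = 27.75 + 0.25p_{LinkUp}, so p_{LinkUp} = 27.75 / 0.75 = 37.

37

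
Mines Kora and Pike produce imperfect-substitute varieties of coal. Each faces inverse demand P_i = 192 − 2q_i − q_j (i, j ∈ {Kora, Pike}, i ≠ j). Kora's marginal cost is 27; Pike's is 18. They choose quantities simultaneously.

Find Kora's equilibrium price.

91.8

Mine Kora's profit: π = q_{Kora}(192 − 2q_{Kora} − q_{Pike}) − 27q_{Kora}.
∂π/∂q_{Kora} = 165 − 4q_{Kora} − q_{Pike} = 0 ⇒ q_{Kora} = 41.25 − 0.25q_{Pike}.
Similarly q_{Pike} = 43.5 − 0.25q_{Kora}.
Solving the two reaction functions simultaneously: (1 − (−0.25)(−0.25))q_{Kora} = 41.25 − 0.25·43.5, so 0.9375q_{Kora} = 30.375 and q_{Kora} = 32.4.
Then q_{Pike} = 43.5 − 0.25·32.4 = 35.4.
P_{Kora} = 192 − 2·32.4 − 35.4 = 91.8.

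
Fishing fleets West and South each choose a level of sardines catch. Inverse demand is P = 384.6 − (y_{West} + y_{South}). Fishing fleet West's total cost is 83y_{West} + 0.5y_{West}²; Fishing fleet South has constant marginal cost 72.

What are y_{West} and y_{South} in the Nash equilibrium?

Fishing fleet West's profit: π = y_{West}(384.6 − (y_{West} + y_{South})) − 83y_{West} − 0.5y_{West}².
∂π/∂y_{West} = 301.6 − 3y_{West} − y_{South} = 0, so y_{West} = 1508/15 − (1/3)y_{South}.
For South: ∂π/∂y_{South} = 312.6 − 2y_{South} − y_{West} = 0 ⇒ y_{South} = 156.3 − 0.5y_{West}.
Solving the two reaction functions simultaneously: (1 − (−1/3)(−0.5))y_{West} = 1508/15 − (1/3)·156.3, so (5/6)y_{West} = 1453/30 and y_{West} = 58.12.
Then y_{South} = 156.3 − 0.5·58.12 = 127.24.

58.12, 127.24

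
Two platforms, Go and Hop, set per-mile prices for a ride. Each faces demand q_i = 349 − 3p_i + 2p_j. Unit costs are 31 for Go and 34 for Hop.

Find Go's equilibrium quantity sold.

Go's profit: π = (p_{Go} − 31)(349 − 3p_{Go} + 2p_{Hop}).
∂π/∂p_{Go} = 442 − 6p_{Go} + 2p_{Hop} = 0 ⇒ p_{Go} = 221/3 + (1/3)p_{Hop}.
Similarly p_{Hop} = 451/6 + (1/3)p_{Go}.
Plugging p_{Hop} into Go's best response: p_{Go} = 221/3 + (1/3)(451/6 + (1/3)p_{Go}) ⇒ (8/9)p_{Go} = 1777/18, so p_{Go} = 111.0625.
Then p_{Hop} = 451/6 + (1/3)·111.0625 = 112.1875.
q_{Go} = 349 − 3·111.0625 + 2·112.1875 = 240.1875.

240.1875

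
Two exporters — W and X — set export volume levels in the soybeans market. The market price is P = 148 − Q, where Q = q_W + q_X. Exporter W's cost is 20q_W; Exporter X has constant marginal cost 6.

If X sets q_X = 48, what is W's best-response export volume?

40

Exporter W's profit: π = q_W(148 − (q_W + q_X)) − 20q_W.
∂π/∂q_W = 128 − 2q_W − q_X = 0, so q_W = 64 − 0.5q_X.
At q_X = 48: q_W = 64 − 0.5·48 = 40.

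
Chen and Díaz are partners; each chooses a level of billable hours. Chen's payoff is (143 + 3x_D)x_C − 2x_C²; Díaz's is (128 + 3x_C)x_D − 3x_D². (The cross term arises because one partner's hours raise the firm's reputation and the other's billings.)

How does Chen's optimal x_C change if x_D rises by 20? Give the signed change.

Expanding Chen's payoff: 143x_C + 3x_Dx_C − 2x_C².
∂π/∂x_C = 143 + 3x_D − 4x_C = 0, so x_C = 35.75 + 0.75x_D.
The reaction-function slope is 0.75, so a 20-unit rise in x_D moves x_C by 0.75 × 20 = 15. Chen's best response rises — the actions are strategic complements.

15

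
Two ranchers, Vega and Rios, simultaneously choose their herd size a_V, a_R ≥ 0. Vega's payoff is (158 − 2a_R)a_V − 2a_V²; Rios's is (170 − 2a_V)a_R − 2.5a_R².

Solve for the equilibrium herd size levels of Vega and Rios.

28.125, 22.75

Expanding Vega's payoff: 158a_V − 2a_Ra_V − 2a_V².
∂π/∂a_V = 158 − 2a_R − 4a_V = 0, so a_V = 39.5 − 0.5a_R.
Likewise for Rios: a_R = 34 − 0.4a_V.
Substituting the second reaction function into the first: a_V = 39.5 − 0.5(34 − 0.4a_V), which gives 0.8a_V = 22.5 ⇒ a_V = 28.125.
Then a_R = 34 − 0.4·28.125 = 22.75.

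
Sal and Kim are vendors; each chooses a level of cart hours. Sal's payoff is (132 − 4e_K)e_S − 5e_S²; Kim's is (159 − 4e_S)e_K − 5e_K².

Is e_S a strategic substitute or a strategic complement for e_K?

strategic substitutes

Expanding Sal's payoff: 132e_S − 4e_Ke_S − 5e_S².
∂π/∂e_S = 132 − 4e_K − 10e_S = 0, so e_S = 13.2 − 0.4e_K.
The best-response slope de_S/de_K = −0.4 < 0: the reaction function is downward-sloping, so the choices are strategic substitutes.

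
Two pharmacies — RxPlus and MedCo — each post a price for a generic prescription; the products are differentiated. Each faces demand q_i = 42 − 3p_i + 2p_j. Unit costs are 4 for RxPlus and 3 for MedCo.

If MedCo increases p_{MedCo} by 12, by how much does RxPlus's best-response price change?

4

RxPlus's profit: π = (p_{RxPlus} − 4)(42 − 3p_{RxPlus} + 2p_{MedCo}).
∂π/∂p_{RxPlus} = 54 − 6p_{RxPlus} + 2p_{MedCo} = 0 ⇒ p_{RxPlus} = 9 + (1/3)p_{MedCo}.
The reaction-function slope is 1/3, so a 12-unit rise in p_{MedCo} moves p_{RxPlus} by 1/3 × 12 = 4. RxPlus's best response rises — the actions are strategic complements.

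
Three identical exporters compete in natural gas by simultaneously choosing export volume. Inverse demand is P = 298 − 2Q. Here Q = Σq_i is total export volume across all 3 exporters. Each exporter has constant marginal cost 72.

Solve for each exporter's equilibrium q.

28.25

A representative exporter's profit is π_i = q_i(298 − 2Q) − 72q_i, with Q = q_i + Σ_{j≠i} q_j.
First-order condition: 226 − 4q_i − 2Σ_{j≠i} q_j = 0.
In a symmetric equilibrium every exporter chooses the same q, so Σ_{j≠i} q_j = 2q. The condition becomes 226 − 8q = 0, giving q = 226/8 = 28.25.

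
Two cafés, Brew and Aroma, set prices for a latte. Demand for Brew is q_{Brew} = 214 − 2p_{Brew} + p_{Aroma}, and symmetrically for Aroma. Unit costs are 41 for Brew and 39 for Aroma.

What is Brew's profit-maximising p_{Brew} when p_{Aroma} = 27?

80.75

Brew's profit: π = (p_{Brew} − 41)(214 − 2p_{Brew} + p_{Aroma}).
∂π/∂p_{Brew} = 296 − 4p_{Brew} + p_{Aroma} = 0 ⇒ p_{Brew} = 74 + 0.25p_{Aroma}.
At p_{Aroma} = 27: p_{Brew} = 74 + 0.25·27 = 80.75.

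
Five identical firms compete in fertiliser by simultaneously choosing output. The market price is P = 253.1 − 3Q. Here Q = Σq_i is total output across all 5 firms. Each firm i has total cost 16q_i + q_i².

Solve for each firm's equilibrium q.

A representative firm's profit is π_i = q_i(253.1 − 3Q) − 16q_i − q_i², with Q = q_i + Σ_{j≠i} q_j.
First-order condition: 237.1 − 8q_i − 3Σ_{j≠i} q_j = 0.
With identical firms, set every q_j = q: then 237.1 − 8q − 12q = 0, i.e. q = 237.1/20 = 11.855.

11.855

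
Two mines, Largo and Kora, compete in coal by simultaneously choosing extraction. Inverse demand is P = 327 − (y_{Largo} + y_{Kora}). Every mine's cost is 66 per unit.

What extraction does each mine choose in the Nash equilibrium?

Mine Largo's profit: π = y_{Largo}(327 − (y_{Largo} + y_{Kora})) − 66y_{Largo}.
∂π/∂y_{Largo} = 261 − 2y_{Largo} − y_{Kora} = 0, so y_{Largo} = 130.5 − 0.5y_{Kora}.
By symmetry y_{Kora} = y_{Largo}; substituting into the reaction function, 1.5y_{Largo} = 130.5 and y_{Largo} = 87.

87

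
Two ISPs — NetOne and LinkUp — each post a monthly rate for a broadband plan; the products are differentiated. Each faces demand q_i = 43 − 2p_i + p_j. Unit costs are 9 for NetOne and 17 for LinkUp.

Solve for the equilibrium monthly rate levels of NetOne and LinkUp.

NetOne's profit: π = (p_{NetOne} − 9)(43 − 2p_{NetOne} + p_{LinkUp}).
∂π/∂p_{NetOne} = 61 − 4p_{NetOne} + p_{LinkUp} = 0 ⇒ p_{NetOne} = 15.25 + 0.25p_{LinkUp}.
Similarly p_{LinkUp} = 19.25 + 0.25p_{NetOne}.
Solving the two reaction functions simultaneously: (1 − (0.25)(0.25))p_{NetOne} = 15.25 + 0.25·19.25, so 0.9375p_{NetOne} = 20.0625 and p_{NetOne} = 21.4.
Then p_{LinkUp} = 19.25 + 0.25·21.4 = 24.6.

21.4, 24.6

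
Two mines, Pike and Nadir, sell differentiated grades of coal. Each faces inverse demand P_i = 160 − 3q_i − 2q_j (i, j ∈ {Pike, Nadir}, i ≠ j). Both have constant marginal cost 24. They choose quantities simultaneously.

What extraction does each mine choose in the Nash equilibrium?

17

Mine Pike's profit: π = q_{Pike}(160 − 3q_{Pike} − 2q_{Nadir}) − 24q_{Pike}.
∂π/∂q_{Pike} = 136 − 6q_{Pike} − 2q_{Nadir} = 0 ⇒ q_{Pike} = 68/3 − (1/3)q_{Nadir}.
The game is symmetric, so in equilibrium q_{Nadir} = q_{Pike}: the reaction function gives (4/3)q_{Pike} = 68/3, hence q_{Pike} = 17.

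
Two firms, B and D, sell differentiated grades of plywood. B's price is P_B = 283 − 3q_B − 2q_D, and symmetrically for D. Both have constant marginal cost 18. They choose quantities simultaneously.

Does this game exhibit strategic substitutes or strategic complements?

strategic substitutes

Firm B's profit: π = q_B(283 − 3q_B − 2q_D) − 18q_B.
∂π/∂q_B = 265 − 6q_B − 2q_D = 0 ⇒ q_B = 265/6 − (1/3)q_D.
The best-response slope dq_B/dq_D = −1/3 < 0: the reaction function is downward-sloping, so the choices are strategic substitutes.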